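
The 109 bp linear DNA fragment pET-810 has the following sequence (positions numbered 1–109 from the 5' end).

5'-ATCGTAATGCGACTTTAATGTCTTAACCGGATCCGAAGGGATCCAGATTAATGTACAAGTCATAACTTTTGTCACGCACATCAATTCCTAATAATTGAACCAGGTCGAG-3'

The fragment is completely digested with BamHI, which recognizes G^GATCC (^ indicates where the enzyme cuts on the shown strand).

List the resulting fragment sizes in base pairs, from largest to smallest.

BamHI sites (GGATCC) start at positions 29, 39.
BamHI cuts after the first base of each site, so after positions 29, 39.
Linear molecule, 2 cuts → 3 fragments:
  1–29 → 29 bp
  30–39 → 10 bp
  40–109 → 70 bp
Sorted largest to smallest: 70, 29, 10 bp.

70, 29, 10 bp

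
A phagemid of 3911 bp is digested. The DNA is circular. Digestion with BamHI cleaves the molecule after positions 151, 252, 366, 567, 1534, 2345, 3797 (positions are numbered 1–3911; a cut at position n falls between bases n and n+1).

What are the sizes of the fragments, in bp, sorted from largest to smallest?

Circular molecule, 7 cuts → 7 fragments:
  252 − 151 = 101 bp
  366 − 252 = 114 bp
  567 − 366 = 201 bp
  1534 − 567 = 967 bp
  2345 − 1534 = 811 bp
  3797 − 2345 = 1452 bp
  wrap: 3911 − 3797 + 151 = 265 bp
Sorted largest to smallest: 1452, 967, 811, 265, 201, 114, 101 bp.

1452, 967, 811, 265, 201, 114, 101 bp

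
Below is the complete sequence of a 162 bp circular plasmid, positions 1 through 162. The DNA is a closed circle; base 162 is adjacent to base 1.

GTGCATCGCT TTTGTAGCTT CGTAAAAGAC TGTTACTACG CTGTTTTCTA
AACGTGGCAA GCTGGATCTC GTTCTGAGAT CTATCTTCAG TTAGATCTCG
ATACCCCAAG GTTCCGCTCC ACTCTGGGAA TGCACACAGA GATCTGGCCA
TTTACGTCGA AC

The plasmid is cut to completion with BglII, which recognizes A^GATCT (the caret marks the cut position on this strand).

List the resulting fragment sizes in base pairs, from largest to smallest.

BglII sites (AGATCT) start at positions 77, 93, 140.
BglII cuts after the first base of each site, so after positions 77, 93, 140.
Circular molecule, 3 cuts → 3 fragments:
  78–93 → 16 bp
  94–140 → 47 bp
  141–162 then 1–77 → 22 + 77 = 99 bp
Sorted largest to smallest: 99, 47, 16 bp.

99, 47, 16 bp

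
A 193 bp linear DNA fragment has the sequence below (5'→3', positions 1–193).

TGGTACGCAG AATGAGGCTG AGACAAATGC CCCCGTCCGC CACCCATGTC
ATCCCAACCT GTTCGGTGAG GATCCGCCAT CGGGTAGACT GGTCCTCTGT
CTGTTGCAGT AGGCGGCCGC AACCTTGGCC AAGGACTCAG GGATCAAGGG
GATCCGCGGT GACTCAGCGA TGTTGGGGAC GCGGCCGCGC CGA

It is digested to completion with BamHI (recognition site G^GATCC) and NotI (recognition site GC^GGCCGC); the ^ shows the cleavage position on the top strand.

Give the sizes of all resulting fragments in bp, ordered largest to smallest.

BamHI sites (GGATCC) start at positions 70, 150.
BamHI cuts after the first base of each site, so after positions 70, 150.
NotI sites (GCGGCCGC) start at positions 113, 181.
NotI cuts after base 2 of each site, so after positions 114, 182.
Combined cut positions: 70, 114, 150, 182.
Linear molecule, 4 cuts → 5 fragments:
  1–70 → 70 bp
  71–114 → 44 bp
  115–150 → 36 bp
  151–182 → 32 bp
  183–193 → 11 bp
Sorted largest to smallest: 70, 44, 36, 32, 11 bp.

70, 44, 36, 32, 11 bp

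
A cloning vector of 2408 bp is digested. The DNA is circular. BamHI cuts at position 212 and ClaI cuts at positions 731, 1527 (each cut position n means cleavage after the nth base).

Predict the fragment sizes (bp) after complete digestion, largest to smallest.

1093, 796, 519 bp

Combined cut positions (sorted): 212, 731, 1527.
Circular molecule, 3 cuts → 3 fragments:
  731 − 212 = 519 bp
  1527 − 731 = 796 bp
  wrap: 2408 − 1527 + 212 = 1093 bp
Sorted largest to smallest: 1093, 796, 519 bp.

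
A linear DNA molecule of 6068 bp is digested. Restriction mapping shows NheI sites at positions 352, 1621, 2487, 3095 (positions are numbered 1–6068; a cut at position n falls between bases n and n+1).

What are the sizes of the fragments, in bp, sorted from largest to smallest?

Linear molecule, 4 cuts → 5 fragments:
  352 − 0 = 352 bp
  1621 − 352 = 1269 bp
  2487 − 1621 = 866 bp
  3095 − 2487 = 608 bp
  6068 − 3095 = 2973 bp
Sorted largest to smallest: 2973, 1269, 866, 608, 352 bp.

2973, 1269, 866, 608, 352 bp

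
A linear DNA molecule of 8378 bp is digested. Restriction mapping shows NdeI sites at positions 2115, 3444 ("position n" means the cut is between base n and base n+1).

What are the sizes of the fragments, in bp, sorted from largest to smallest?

Linear molecule, 2 cuts → 3 fragments:
  2115 − 0 = 2115 bp
  3444 − 2115 = 1329 bp
  8378 − 3444 = 4934 bp
Sorted largest to smallest: 4934, 2115, 1329 bp.

4934, 2115, 1329 bp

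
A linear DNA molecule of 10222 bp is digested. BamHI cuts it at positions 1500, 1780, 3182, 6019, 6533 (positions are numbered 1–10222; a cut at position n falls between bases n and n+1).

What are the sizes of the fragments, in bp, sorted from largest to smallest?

Linear molecule, 5 cuts → 6 fragments:
  1500 − 0 = 1500 bp
  1780 − 1500 = 280 bp
  3182 − 1780 = 1402 bp
  6019 − 3182 = 2837 bp
  6533 − 6019 = 514 bp
  10222 − 6533 = 3689 bp
Sorted largest to smallest: 3689, 2837, 1500, 1402, 514, 280 bp.

3689, 2837, 1500, 1402, 514, 280 bp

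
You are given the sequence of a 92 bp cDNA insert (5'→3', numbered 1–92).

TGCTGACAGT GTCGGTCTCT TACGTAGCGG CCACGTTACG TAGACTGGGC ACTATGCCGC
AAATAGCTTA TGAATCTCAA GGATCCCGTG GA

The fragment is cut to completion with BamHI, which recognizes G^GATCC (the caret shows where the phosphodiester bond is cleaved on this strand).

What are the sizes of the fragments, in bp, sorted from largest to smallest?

81, 11 bp

The BamHI site (GGATCC) starts at position 81.
BamHI cuts after the first base of each site, so after position 81.
Linear molecule, 1 cut → 2 fragments:
  1–81 → 81 bp
  82–92 → 11 bp
Sorted largest to smallest: 81, 11 bp.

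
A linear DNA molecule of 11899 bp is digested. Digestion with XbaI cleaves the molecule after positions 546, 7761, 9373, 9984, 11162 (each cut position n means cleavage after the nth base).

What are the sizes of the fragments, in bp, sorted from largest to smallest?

7215, 1612, 1178, 737, 611, 546 bp

Linear molecule, 5 cuts → 6 fragments:
  546 − 0 = 546 bp
  7761 − 546 = 7215 bp
  9373 − 7761 = 1612 bp
  9984 − 9373 = 611 bp
  11162 − 9984 = 1178 bp
  11899 − 11162 = 737 bp
Sorted largest to smallest: 7215, 1612, 1178, 737, 611, 546 bp.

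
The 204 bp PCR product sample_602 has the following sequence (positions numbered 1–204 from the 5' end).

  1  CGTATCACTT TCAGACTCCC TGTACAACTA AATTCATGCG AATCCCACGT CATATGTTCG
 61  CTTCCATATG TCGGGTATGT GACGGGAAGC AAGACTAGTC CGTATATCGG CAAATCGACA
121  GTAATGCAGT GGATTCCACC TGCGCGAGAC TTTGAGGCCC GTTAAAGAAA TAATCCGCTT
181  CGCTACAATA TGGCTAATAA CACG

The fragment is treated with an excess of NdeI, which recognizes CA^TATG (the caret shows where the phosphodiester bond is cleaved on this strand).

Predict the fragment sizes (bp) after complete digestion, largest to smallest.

NdeI sites (CATATG) start at positions 51, 65.
NdeI cuts after base 2 of each site, so after positions 52, 66.
Linear molecule, 2 cuts → 3 fragments:
  1–52 → 52 bp
  53–66 → 14 bp
  67–204 → 138 bp
Sorted largest to smallest: 138, 52, 14 bp.

138, 52, 14 bp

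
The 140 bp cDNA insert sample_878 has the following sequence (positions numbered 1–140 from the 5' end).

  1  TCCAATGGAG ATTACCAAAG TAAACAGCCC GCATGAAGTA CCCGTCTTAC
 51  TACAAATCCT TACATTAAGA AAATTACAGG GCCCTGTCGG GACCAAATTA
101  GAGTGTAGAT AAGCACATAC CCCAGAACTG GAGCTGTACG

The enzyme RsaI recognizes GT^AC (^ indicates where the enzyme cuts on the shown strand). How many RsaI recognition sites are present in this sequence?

2

GTAC occurs starting at positions 38, 136.
RsaI cuts at 2 sites.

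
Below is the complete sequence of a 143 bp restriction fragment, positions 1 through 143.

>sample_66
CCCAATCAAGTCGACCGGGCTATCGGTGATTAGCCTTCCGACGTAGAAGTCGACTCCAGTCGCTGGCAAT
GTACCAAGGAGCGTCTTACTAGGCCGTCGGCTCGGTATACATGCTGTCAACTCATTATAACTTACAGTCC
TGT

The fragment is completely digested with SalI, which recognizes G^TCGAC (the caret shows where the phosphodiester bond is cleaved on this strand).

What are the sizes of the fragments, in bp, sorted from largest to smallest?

94, 39, 10 bp

SalI sites (GTCGAC) start at positions 10, 49.
SalI cuts after the first base of each site, so after positions 10, 49.
Linear molecule, 2 cuts → 3 fragments:
  1–10 → 10 bp
  11–49 → 39 bp
  50–143 → 94 bp
Sorted largest to smallest: 94, 39, 10 bp.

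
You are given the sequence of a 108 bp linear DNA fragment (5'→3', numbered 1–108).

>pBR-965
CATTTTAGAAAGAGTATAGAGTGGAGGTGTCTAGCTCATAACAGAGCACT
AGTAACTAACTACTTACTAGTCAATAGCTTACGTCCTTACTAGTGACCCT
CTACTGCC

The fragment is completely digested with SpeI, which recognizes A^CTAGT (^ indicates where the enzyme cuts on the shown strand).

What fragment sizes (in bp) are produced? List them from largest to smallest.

48, 23, 19, 18 bp

SpeI sites (ACTAGT) start at positions 48, 66, 89.
SpeI cuts after the first base of each site, so after positions 48, 66, 89.
Linear molecule, 3 cuts → 4 fragments:
  1–48 → 48 bp
  49–66 → 18 bp
  67–89 → 23 bp
  90–108 → 19 bp
Sorted largest to smallest: 48, 23, 19, 18 bp.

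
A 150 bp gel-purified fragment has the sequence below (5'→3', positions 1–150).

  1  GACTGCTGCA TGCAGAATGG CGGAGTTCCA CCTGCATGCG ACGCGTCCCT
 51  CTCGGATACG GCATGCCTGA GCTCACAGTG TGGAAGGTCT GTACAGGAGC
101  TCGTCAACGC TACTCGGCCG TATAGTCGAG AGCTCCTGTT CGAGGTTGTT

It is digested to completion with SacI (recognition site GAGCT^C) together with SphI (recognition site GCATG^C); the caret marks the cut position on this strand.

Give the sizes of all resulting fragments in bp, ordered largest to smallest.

SacI sites (GAGCTC) start at positions 69, 97, 130.
SacI cuts after base 5 of each site (before the last base), so after positions 73, 101, 134.
SphI sites (GCATGC) start at positions 8, 34, 61.
SphI cuts after base 5 of each site (before the last base), so after positions 12, 38, 65.
Combined cut positions: 12, 38, 65, 73, 101, 134.
Linear molecule, 6 cuts → 7 fragments:
  1–12 → 12 bp
  13–38 → 26 bp
  39–65 → 27 bp
  66–73 → 8 bp
  74–101 → 28 bp
  102–134 → 33 bp
  135–150 → 16 bp
Sorted largest to smallest: 33, 28, 27, 26, 16, 12, 8 bp.

33, 28, 27, 26, 16, 12, 8 bp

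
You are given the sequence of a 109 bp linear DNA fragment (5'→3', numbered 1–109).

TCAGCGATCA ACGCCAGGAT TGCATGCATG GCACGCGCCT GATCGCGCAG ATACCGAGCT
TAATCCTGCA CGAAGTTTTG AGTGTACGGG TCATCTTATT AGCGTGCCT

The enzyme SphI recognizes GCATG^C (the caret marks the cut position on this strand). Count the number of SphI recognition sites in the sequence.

1

GCATGC occurs starting at position 22.
SphI cuts at 1 site.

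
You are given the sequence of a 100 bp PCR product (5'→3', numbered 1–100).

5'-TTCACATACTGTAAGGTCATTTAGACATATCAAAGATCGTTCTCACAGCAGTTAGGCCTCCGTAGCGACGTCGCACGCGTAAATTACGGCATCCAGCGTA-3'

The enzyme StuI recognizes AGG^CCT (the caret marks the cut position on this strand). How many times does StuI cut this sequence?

AGGCCT occurs starting at position 54.
StuI cuts at 1 site.

1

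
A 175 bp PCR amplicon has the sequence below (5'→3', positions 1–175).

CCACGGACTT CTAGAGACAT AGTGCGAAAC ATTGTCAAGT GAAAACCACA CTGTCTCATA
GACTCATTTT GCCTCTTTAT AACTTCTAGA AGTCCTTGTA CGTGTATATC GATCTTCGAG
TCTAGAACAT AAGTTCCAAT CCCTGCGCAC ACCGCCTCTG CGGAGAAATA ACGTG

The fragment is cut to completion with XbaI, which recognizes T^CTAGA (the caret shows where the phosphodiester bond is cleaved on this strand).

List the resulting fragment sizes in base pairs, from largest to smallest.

XbaI sites (TCTAGA) start at positions 10, 85, 121.
XbaI cuts after the first base of each site, so after positions 10, 85, 121.
Linear molecule, 3 cuts → 4 fragments:
  1–10 → 10 bp
  11–85 → 75 bp
  86–121 → 36 bp
  122–175 → 54 bp
Sorted largest to smallest: 75, 54, 36, 10 bp.

75, 54, 36, 10 bp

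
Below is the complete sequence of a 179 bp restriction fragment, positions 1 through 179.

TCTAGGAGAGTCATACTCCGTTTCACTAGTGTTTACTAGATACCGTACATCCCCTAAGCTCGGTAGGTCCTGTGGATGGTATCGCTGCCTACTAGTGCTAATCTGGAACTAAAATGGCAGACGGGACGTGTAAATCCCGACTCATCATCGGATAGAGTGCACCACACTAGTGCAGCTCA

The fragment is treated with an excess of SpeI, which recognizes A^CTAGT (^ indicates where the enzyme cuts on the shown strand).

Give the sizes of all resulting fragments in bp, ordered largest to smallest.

75, 66, 25, 13 bp

SpeI sites (ACTAGT) start at positions 25, 91, 166.
SpeI cuts after the first base of each site, so after positions 25, 91, 166.
Linear molecule, 3 cuts → 4 fragments:
  1–25 → 25 bp
  26–91 → 66 bp
  92–166 → 75 bp
  167–179 → 13 bp
Sorted largest to smallest: 75, 66, 25, 13 bp.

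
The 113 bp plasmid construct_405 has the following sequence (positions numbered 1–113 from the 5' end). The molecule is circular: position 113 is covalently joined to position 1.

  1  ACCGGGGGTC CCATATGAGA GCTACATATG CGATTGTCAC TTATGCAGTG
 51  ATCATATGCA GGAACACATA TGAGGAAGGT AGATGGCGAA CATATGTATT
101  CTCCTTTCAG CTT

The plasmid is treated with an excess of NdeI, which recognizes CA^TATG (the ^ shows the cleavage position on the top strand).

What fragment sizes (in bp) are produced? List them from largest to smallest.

NdeI sites (CATATG) start at positions 12, 25, 53, 67, 91.
NdeI cuts after base 2 of each site, so after positions 13, 26, 54, 68, 92.
Circular molecule, 5 cuts → 5 fragments:
  14–26 → 13 bp
  27–54 → 28 bp
  55–68 → 14 bp
  69–92 → 24 bp
  93–113 then 1–13 → 21 + 13 = 34 bp
Sorted largest to smallest: 34, 28, 24, 14, 13 bp.

34, 28, 24, 14, 13 bp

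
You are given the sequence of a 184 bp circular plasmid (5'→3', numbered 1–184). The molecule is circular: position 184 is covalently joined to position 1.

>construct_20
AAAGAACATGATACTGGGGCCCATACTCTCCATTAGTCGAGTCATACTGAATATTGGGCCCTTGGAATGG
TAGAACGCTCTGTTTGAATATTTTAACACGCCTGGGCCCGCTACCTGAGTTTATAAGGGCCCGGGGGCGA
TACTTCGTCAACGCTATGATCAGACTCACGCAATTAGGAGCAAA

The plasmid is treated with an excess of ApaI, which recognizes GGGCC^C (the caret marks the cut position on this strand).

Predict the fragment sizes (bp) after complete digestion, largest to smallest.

ApaI sites (GGGCCC) start at positions 17, 56, 104, 127.
ApaI cuts after base 5 of each site (before the last base), so after positions 21, 60, 108, 131.
Circular molecule, 4 cuts → 4 fragments:
  22–60 → 39 bp
  61–108 → 48 bp
  109–131 → 23 bp
  132–184 then 1–21 → 53 + 21 = 74 bp
Sorted largest to smallest: 74, 48, 39, 23 bp.

74, 48, 39, 23 bp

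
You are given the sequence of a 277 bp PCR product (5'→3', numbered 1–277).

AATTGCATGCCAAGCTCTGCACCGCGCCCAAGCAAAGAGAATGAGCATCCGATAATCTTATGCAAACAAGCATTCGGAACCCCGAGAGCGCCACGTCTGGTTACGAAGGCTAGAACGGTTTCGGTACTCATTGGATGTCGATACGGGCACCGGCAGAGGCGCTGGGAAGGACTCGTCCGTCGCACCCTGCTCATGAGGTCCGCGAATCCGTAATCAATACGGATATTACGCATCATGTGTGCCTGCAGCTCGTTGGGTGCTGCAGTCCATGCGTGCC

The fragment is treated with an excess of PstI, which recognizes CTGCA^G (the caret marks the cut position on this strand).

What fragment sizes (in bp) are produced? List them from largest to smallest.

247, 17, 13 bp

PstI sites (CTGCAG) start at positions 243, 260.
PstI cuts after base 5 of each site (before the last base), so after positions 247, 264.
Linear molecule, 2 cuts → 3 fragments:
  1–247 → 247 bp
  248–264 → 17 bp
  265–277 → 13 bp
Sorted largest to smallest: 247, 17, 13 bp.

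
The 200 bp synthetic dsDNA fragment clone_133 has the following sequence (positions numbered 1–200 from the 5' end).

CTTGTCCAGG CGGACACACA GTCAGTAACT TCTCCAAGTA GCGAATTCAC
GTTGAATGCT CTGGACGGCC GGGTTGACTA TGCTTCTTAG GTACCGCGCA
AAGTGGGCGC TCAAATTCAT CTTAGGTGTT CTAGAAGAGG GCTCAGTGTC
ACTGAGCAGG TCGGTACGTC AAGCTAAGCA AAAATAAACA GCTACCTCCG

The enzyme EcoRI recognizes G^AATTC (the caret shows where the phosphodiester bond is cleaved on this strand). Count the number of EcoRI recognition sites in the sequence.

1

GAATTC occurs starting at position 43.
EcoRI cuts at 1 site.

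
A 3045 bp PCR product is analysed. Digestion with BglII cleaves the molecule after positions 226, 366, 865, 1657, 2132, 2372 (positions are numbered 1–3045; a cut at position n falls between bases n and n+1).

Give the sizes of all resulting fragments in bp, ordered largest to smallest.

Linear molecule, 6 cuts → 7 fragments:
  226 − 0 = 226 bp
  366 − 226 = 140 bp
  865 − 366 = 499 bp
  1657 − 865 = 792 bp
  2132 − 1657 = 475 bp
  2372 − 2132 = 240 bp
  3045 − 2372 = 673 bp
Sorted largest to smallest: 792, 673, 499, 475, 240, 226, 140 bp.

792, 673, 499, 475, 240, 226, 140 bp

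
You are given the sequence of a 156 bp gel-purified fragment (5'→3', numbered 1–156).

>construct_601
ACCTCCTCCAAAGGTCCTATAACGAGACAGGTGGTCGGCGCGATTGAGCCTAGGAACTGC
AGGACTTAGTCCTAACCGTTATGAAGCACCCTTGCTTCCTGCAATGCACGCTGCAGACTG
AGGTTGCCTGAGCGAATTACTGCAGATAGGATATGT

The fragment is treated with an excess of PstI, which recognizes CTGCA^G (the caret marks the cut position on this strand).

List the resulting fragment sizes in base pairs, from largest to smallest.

61, 54, 29, 12 bp

PstI sites (CTGCAG) start at positions 57, 111, 140.
PstI cuts after base 5 of each site (before the last base), so after positions 61, 115, 144.
Linear molecule, 3 cuts → 4 fragments:
  1–61 → 61 bp
  62–115 → 54 bp
  116–144 → 29 bp
  145–156 → 12 bp
Sorted largest to smallest: 61, 54, 29, 12 bp.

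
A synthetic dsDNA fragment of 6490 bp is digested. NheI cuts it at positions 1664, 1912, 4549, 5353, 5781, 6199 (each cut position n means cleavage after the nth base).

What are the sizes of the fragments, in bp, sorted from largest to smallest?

2637, 1664, 804, 428, 418, 291, 248 bp

Linear molecule, 6 cuts → 7 fragments:
  1664 − 0 = 1664 bp
  1912 − 1664 = 248 bp
  4549 − 1912 = 2637 bp
  5353 − 4549 = 804 bp
  5781 − 5353 = 428 bp
  6199 − 5781 = 418 bp
  6490 − 6199 = 291 bp
Sorted largest to smallest: 2637, 1664, 804, 428, 418, 291, 248 bp.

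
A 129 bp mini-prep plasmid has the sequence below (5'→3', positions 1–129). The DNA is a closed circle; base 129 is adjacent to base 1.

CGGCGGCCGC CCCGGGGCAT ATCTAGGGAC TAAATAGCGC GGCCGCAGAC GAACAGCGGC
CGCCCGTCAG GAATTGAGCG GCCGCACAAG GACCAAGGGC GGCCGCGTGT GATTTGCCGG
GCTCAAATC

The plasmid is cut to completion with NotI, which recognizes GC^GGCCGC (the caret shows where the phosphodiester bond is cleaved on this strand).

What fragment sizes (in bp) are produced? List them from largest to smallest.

NotI sites (GCGGCCGC) start at positions 3, 39, 56, 78, 99.
NotI cuts after base 2 of each site, so after positions 4, 40, 57, 79, 100.
Circular molecule, 5 cuts → 5 fragments:
  5–40 → 36 bp
  41–57 → 17 bp
  58–79 → 22 bp
  80–100 → 21 bp
  101–129 then 1–4 → 29 + 4 = 33 bp
Sorted largest to smallest: 36, 33, 22, 21, 17 bp.

36, 33, 22, 21, 17 bp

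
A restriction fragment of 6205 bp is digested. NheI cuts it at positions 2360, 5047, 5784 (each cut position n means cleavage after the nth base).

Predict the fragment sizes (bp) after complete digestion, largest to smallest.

2687, 2360, 737, 421 bp

Linear molecule, 3 cuts → 4 fragments:
  2360 − 0 = 2360 bp
  5047 − 2360 = 2687 bp
  5784 − 5047 = 737 bp
  6205 − 5784 = 421 bp
Sorted largest to smallest: 2687, 2360, 737, 421 bp.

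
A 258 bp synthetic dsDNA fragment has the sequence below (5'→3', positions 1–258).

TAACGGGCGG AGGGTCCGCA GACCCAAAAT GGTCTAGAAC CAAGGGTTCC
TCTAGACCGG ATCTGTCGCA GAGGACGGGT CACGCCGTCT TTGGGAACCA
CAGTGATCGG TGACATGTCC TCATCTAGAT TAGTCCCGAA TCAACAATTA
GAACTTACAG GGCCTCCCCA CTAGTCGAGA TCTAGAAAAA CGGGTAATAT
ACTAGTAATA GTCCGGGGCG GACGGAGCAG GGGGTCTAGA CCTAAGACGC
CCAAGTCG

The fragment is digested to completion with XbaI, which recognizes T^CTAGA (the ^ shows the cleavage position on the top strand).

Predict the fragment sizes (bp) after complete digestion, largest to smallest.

73, 57, 54, 33, 23, 18 bp

XbaI sites (TCTAGA) start at positions 33, 51, 124, 181, 235.
XbaI cuts after the first base of each site, so after positions 33, 51, 124, 181, 235.
Linear molecule, 5 cuts → 6 fragments:
  1–33 → 33 bp
  34–51 → 18 bp
  52–124 → 73 bp
  125–181 → 57 bp
  182–235 → 54 bp
  236–258 → 23 bp
Sorted largest to smallest: 73, 57, 54, 33, 23, 18 bp.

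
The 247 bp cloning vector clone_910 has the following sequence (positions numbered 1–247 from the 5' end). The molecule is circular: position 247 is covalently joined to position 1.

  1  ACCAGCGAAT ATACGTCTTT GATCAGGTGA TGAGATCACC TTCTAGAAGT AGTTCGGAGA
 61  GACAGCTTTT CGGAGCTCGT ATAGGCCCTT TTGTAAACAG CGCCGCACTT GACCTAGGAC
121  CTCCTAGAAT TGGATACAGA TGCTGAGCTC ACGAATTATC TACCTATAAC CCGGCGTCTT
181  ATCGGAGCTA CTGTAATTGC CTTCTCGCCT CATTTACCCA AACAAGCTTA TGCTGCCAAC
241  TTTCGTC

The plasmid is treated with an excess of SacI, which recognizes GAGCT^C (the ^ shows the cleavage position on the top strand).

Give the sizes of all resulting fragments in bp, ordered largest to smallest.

SacI sites (GAGCTC) start at positions 73, 145.
SacI cuts after base 5 of each site (before the last base), so after positions 77, 149.
Circular molecule, 2 cuts → 2 fragments:
  78–149 → 72 bp
  150–247 then 1–77 → 98 + 77 = 175 bp
Sorted largest to smallest: 175, 72 bp.

175, 72 bp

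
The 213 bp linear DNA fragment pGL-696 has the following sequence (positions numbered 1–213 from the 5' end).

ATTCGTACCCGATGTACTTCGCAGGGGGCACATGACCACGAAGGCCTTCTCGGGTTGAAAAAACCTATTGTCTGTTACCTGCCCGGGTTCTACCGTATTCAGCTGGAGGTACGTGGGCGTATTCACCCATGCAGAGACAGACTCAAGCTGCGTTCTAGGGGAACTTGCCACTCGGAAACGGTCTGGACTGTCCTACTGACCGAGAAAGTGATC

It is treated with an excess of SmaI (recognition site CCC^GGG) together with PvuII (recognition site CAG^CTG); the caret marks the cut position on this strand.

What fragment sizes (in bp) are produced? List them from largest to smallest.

111, 84, 18 bp

The SmaI site (CCCGGG) starts at position 82.
SmaI cuts after base 3 of each site, so after position 84.
The PvuII site (CAGCTG) starts at position 100.
PvuII cuts after base 3 of each site, so after position 102.
Combined cut positions: 84, 102.
Linear molecule, 2 cuts → 3 fragments:
  1–84 → 84 bp
  85–102 → 18 bp
  103–213 → 111 bp
Sorted largest to smallest: 111, 84, 18 bp.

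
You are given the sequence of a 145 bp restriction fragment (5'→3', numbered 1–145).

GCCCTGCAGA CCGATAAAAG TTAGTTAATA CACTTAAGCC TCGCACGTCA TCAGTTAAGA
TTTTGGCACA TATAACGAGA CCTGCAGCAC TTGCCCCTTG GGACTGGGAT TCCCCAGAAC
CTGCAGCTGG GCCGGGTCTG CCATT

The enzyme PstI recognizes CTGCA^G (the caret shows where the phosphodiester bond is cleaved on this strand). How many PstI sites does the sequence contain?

CTGCAG occurs starting at positions 4, 82, 121.
PstI cuts at 3 sites.

3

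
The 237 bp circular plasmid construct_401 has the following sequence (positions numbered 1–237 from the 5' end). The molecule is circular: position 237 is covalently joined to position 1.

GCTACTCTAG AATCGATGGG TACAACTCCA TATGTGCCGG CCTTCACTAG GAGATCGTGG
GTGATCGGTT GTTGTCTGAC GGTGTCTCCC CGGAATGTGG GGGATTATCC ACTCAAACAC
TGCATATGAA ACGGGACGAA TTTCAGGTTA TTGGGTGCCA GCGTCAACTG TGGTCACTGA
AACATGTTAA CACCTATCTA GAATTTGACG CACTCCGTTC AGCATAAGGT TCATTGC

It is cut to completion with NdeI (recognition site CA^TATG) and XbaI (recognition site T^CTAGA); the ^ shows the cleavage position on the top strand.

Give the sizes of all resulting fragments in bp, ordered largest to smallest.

94, 73, 46, 24 bp

NdeI sites (CATATG) start at positions 29, 123.
NdeI cuts after base 2 of each site, so after positions 30, 124.
XbaI sites (TCTAGA) start at positions 6, 197.
XbaI cuts after the first base of each site, so after positions 6, 197.
Combined cut positions: 6, 30, 124, 197.
Circular molecule, 4 cuts → 4 fragments:
  7–30 → 24 bp
  31–124 → 94 bp
  125–197 → 73 bp
  198–237 then 1–6 → 40 + 6 = 46 bp
Sorted largest to smallest: 94, 73, 46, 24 bp.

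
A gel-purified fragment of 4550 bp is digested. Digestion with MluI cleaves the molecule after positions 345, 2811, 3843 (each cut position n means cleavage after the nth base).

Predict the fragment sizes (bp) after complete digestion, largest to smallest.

Linear molecule, 3 cuts → 4 fragments:
  345 − 0 = 345 bp
  2811 − 345 = 2466 bp
  3843 − 2811 = 1032 bp
  4550 − 3843 = 707 bp
Sorted largest to smallest: 2466, 1032, 707, 345 bp.

2466, 1032, 707, 345 bp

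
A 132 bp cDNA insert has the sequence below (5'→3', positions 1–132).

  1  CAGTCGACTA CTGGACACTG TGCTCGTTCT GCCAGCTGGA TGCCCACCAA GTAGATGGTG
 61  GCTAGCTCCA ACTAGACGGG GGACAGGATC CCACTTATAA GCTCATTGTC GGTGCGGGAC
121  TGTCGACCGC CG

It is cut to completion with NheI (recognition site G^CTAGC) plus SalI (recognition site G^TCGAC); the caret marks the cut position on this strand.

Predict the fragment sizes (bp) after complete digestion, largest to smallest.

61, 58, 10, 3 bp

The NheI site (GCTAGC) starts at position 61.
NheI cuts after the first base of each site, so after position 61.
SalI sites (GTCGAC) start at positions 3, 122.
SalI cuts after the first base of each site, so after positions 3, 122.
Combined cut positions: 3, 61, 122.
Linear molecule, 3 cuts → 4 fragments:
  1–3 → 3 bp
  4–61 → 58 bp
  62–122 → 61 bp
  123–132 → 10 bp
Sorted largest to smallest: 61, 58, 10, 3 bp.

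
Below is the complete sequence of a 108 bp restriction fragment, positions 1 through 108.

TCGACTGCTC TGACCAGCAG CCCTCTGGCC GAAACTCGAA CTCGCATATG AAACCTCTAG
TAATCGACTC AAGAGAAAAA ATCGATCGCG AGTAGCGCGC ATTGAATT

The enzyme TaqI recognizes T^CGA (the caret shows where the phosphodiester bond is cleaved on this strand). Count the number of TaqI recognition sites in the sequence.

TCGA occurs starting at positions 1, 36, 64, 82.
TaqI cuts at 4 sites.

4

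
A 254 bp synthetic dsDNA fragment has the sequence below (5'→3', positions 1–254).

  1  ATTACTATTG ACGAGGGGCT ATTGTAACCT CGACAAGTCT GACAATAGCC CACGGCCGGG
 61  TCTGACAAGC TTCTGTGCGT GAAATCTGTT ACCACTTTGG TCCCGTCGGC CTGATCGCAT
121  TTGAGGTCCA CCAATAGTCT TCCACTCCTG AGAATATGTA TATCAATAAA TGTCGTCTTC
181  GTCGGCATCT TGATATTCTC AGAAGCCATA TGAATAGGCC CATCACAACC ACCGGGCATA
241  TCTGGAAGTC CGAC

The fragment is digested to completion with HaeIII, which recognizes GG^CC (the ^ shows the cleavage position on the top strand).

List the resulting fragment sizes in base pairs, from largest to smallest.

HaeIII sites (GGCC) start at positions 54, 108, 217.
HaeIII cuts after base 2 of each site, so after positions 55, 109, 218.
Linear molecule, 3 cuts → 4 fragments:
  1–55 → 55 bp
  56–109 → 54 bp
  110–218 → 109 bp
  219–254 → 36 bp
Sorted largest to smallest: 109, 55, 54, 36 bp.

109, 55, 54, 36 bp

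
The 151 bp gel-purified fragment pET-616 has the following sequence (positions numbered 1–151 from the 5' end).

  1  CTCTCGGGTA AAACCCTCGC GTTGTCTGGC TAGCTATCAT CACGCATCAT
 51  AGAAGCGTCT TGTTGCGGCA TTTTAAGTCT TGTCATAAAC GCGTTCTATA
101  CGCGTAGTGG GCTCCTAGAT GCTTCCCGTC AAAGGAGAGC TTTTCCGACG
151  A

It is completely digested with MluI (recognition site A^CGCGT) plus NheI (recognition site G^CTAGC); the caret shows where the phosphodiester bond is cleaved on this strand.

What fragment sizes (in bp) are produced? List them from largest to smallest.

MluI sites (ACGCGT) start at positions 89, 100.
MluI cuts after the first base of each site, so after positions 89, 100.
The NheI site (GCTAGC) starts at position 29.
NheI cuts after the first base of each site, so after position 29.
Combined cut positions: 29, 89, 100.
Linear molecule, 3 cuts → 4 fragments:
  1–29 → 29 bp
  30–89 → 60 bp
  90–100 → 11 bp
  101–151 → 51 bp
Sorted largest to smallest: 60, 51, 29, 11 bp.

60, 51, 29, 11 bp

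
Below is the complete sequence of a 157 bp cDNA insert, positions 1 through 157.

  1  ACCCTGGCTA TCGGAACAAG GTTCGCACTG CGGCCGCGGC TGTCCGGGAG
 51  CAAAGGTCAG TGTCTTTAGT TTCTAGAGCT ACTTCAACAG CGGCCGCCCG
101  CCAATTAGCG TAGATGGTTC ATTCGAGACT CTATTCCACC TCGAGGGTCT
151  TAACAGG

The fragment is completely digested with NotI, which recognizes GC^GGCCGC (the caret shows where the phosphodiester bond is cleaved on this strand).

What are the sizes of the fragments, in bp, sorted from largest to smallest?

66, 60, 31 bp

NotI sites (GCGGCCGC) start at positions 30, 90.
NotI cuts after base 2 of each site, so after positions 31, 91.
Linear molecule, 2 cuts → 3 fragments:
  1–31 → 31 bp
  32–91 → 60 bp
  92–157 → 66 bp
Sorted largest to smallest: 66, 60, 31 bp.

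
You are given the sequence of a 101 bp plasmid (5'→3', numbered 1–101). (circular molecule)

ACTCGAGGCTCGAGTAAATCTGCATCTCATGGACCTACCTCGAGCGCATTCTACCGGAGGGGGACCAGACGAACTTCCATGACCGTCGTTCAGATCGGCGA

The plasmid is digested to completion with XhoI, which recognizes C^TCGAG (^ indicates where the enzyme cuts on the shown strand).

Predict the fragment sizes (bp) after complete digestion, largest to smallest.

64, 30, 7 bp

XhoI sites (CTCGAG) start at positions 2, 9, 39.
XhoI cuts after the first base of each site, so after positions 2, 9, 39.
Circular molecule, 3 cuts → 3 fragments:
  3–9 → 7 bp
  10–39 → 30 bp
  40–101 then 1–2 → 62 + 2 = 64 bp
Sorted largest to smallest: 64, 30, 7 bp.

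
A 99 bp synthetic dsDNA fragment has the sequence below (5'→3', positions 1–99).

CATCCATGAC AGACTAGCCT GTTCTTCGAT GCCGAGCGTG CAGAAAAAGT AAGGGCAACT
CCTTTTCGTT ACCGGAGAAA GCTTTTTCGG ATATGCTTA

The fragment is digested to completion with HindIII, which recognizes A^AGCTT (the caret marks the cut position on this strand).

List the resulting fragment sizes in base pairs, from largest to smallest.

The HindIII site (AAGCTT) starts at position 79.
HindIII cuts after the first base of each site, so after position 79.
Linear molecule, 1 cut → 2 fragments:
  1–79 → 79 bp
  80–99 → 20 bp
Sorted largest to smallest: 79, 20 bp.

79, 20 bp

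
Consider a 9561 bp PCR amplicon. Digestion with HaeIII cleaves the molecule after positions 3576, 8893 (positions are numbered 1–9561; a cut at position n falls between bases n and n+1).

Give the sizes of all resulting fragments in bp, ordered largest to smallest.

Linear molecule, 2 cuts → 3 fragments:
  3576 − 0 = 3576 bp
  8893 − 3576 = 5317 bp
  9561 − 8893 = 668 bp
Sorted largest to smallest: 5317, 3576, 668 bp.

5317, 3576, 668 bp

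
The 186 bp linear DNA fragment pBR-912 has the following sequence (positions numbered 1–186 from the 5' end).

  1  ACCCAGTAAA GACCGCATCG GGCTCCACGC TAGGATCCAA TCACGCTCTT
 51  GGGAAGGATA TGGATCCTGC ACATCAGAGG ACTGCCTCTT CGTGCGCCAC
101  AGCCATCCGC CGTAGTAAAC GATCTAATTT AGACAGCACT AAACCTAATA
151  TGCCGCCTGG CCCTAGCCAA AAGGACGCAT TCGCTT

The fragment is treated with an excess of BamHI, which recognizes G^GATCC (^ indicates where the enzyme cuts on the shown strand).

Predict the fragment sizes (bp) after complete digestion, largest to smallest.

124, 33, 29 bp

BamHI sites (GGATCC) start at positions 33, 62.
BamHI cuts after the first base of each site, so after positions 33, 62.
Linear molecule, 2 cuts → 3 fragments:
  1–33 → 33 bp
  34–62 → 29 bp
  63–186 → 124 bp
Sorted largest to smallest: 124, 33, 29 bp.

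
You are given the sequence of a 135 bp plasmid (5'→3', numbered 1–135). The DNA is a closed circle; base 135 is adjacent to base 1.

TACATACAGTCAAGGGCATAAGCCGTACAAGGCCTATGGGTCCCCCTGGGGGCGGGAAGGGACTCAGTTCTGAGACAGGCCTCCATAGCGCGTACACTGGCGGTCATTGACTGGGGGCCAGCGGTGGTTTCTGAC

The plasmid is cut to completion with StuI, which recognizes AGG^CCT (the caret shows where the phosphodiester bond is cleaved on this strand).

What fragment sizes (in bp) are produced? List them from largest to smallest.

88, 47 bp

StuI sites (AGGCCT) start at positions 30, 77.
StuI cuts after base 3 of each site, so after positions 32, 79.
Circular molecule, 2 cuts → 2 fragments:
  33–79 → 47 bp
  80–135 then 1–32 → 56 + 32 = 88 bp
Sorted largest to smallest: 88, 47 bp.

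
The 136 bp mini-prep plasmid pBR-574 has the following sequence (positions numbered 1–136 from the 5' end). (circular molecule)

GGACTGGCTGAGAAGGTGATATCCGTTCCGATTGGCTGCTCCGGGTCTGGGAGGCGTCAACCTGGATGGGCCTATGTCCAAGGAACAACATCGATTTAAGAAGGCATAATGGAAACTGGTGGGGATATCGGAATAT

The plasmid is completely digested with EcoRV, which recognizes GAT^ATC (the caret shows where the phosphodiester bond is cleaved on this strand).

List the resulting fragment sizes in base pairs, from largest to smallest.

EcoRV sites (GATATC) start at positions 18, 124.
EcoRV cuts after base 3 of each site, so after positions 20, 126.
Circular molecule, 2 cuts → 2 fragments:
  21–126 → 106 bp
  127–136 then 1–20 → 10 + 20 = 30 bp
Sorted largest to smallest: 106, 30 bp.

106, 30 bp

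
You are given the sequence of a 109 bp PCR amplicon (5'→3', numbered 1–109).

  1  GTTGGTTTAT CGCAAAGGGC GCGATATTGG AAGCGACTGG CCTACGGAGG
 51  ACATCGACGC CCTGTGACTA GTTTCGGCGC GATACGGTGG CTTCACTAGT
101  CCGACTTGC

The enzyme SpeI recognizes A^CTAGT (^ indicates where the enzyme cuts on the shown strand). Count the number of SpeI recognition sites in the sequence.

ACTAGT occurs starting at positions 67, 95.
SpeI cuts at 2 sites.

2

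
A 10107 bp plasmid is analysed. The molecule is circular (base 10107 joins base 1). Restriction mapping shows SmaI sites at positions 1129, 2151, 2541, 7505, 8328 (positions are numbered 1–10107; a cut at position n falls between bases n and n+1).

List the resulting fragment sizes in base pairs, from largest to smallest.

4964, 2908, 1022, 823, 390 bp

Circular molecule, 5 cuts → 5 fragments:
  2151 − 1129 = 1022 bp
  2541 − 2151 = 390 bp
  7505 − 2541 = 4964 bp
  8328 − 7505 = 823 bp
  wrap: 10107 − 8328 + 1129 = 2908 bp
Sorted largest to smallest: 4964, 2908, 1022, 823, 390 bp.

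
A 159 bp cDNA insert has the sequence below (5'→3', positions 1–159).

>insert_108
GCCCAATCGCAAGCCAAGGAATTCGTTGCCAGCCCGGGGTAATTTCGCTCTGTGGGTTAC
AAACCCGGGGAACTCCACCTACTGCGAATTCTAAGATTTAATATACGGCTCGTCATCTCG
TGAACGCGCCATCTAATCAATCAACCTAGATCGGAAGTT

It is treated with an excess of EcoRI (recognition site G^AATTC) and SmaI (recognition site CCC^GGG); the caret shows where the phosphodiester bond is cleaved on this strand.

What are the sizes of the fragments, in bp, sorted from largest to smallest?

73, 31, 20, 19, 16 bp

EcoRI sites (GAATTC) start at positions 19, 86.
EcoRI cuts after the first base of each site, so after positions 19, 86.
SmaI sites (CCCGGG) start at positions 33, 64.
SmaI cuts after base 3 of each site, so after positions 35, 66.
Combined cut positions: 19, 35, 66, 86.
Linear molecule, 4 cuts → 5 fragments:
  1–19 → 19 bp
  20–35 → 16 bp
  36–66 → 31 bp
  67–86 → 20 bp
  87–159 → 73 bp
Sorted largest to smallest: 73, 31, 20, 19, 16 bp.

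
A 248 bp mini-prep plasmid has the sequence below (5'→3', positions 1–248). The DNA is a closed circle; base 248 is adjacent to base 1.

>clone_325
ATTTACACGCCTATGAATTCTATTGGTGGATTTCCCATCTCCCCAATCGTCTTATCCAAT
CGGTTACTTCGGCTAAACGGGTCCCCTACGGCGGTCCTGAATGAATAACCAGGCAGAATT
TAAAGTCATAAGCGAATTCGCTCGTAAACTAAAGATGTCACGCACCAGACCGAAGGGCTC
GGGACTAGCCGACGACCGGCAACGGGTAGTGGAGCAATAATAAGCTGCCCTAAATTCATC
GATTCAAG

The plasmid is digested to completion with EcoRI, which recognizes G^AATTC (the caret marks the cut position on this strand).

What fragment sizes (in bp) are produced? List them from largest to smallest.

EcoRI sites (GAATTC) start at positions 15, 134.
EcoRI cuts after the first base of each site, so after positions 15, 134.
Circular molecule, 2 cuts → 2 fragments:
  16–134 → 119 bp
  135–248 then 1–15 → 114 + 15 = 129 bp
Sorted largest to smallest: 129, 119 bp.

129, 119 bp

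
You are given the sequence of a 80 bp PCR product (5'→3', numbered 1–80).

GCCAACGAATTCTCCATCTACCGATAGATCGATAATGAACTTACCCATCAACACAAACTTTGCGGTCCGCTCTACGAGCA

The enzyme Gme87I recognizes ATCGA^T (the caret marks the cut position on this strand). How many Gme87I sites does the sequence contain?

ATCGAT occurs starting at position 28.
Gme87I cuts at 1 site.

1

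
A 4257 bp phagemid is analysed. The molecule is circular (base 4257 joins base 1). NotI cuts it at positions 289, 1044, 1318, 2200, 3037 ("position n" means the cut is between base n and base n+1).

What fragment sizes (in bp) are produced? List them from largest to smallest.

Circular molecule, 5 cuts → 5 fragments:
  1044 − 289 = 755 bp
  1318 − 1044 = 274 bp
  2200 − 1318 = 882 bp
  3037 − 2200 = 837 bp
  wrap: 4257 − 3037 + 289 = 1509 bp
Sorted largest to smallest: 1509, 882, 837, 755, 274 bp.

1509, 882, 837, 755, 274 bp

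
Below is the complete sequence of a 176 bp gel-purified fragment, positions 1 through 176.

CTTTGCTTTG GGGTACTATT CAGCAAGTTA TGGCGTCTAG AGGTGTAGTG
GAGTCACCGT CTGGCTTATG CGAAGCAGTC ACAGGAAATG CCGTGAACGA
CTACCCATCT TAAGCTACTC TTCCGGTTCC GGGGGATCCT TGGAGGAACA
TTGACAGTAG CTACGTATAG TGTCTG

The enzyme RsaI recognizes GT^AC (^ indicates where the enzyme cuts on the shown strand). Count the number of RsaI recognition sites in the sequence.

GTAC occurs starting at position 13.
RsaI cuts at 1 site.

1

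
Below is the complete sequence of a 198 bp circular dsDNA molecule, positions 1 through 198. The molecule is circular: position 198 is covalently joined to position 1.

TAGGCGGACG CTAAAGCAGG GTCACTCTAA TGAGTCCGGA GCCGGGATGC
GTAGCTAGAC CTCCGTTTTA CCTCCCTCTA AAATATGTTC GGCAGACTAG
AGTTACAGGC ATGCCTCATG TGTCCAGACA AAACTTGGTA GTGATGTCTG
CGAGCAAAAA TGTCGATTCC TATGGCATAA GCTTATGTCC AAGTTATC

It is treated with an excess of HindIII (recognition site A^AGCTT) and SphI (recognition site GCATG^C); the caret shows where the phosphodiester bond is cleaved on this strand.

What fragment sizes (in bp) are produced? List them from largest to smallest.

The HindIII site (AAGCTT) starts at position 179.
HindIII cuts after the first base of each site, so after position 179.
The SphI site (GCATGC) starts at position 109.
SphI cuts after base 5 of each site (before the last base), so after position 113.
Combined cut positions: 113, 179.
Circular molecule, 2 cuts → 2 fragments:
  114–179 → 66 bp
  180–198 then 1–113 → 19 + 113 = 132 bp
Sorted largest to smallest: 132, 66 bp.

132, 66 bp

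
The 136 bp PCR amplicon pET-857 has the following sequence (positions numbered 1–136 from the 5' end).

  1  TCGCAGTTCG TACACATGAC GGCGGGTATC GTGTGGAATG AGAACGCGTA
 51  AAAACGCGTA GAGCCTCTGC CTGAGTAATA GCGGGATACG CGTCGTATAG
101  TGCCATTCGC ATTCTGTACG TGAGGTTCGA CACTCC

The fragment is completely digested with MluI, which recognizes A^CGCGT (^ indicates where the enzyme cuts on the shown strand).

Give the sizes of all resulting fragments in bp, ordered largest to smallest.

48, 44, 34, 10 bp

MluI sites (ACGCGT) start at positions 44, 54, 88.
MluI cuts after the first base of each site, so after positions 44, 54, 88.
Linear molecule, 3 cuts → 4 fragments:
  1–44 → 44 bp
  45–54 → 10 bp
  55–88 → 34 bp
  89–136 → 48 bp
Sorted largest to smallest: 48, 44, 34, 10 bp.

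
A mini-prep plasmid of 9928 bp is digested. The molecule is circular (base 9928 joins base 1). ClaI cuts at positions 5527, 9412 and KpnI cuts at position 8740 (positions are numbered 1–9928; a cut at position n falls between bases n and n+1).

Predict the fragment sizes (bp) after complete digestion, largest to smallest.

Combined cut positions (sorted): 5527, 8740, 9412.
Circular molecule, 3 cuts → 3 fragments:
  8740 − 5527 = 3213 bp
  9412 − 8740 = 672 bp
  wrap: 9928 − 9412 + 5527 = 6043 bp
Sorted largest to smallest: 6043, 3213, 672 bp.

6043, 3213, 672 bp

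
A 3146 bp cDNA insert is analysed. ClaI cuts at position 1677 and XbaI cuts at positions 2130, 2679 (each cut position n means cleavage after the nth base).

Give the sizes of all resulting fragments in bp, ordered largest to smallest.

1677, 549, 467, 453 bp

Combined cut positions (sorted): 1677, 2130, 2679.
Linear molecule, 3 cuts → 4 fragments:
  1677 − 0 = 1677 bp
  2130 − 1677 = 453 bp
  2679 − 2130 = 549 bp
  3146 − 2679 = 467 bp
Sorted largest to smallest: 1677, 549, 467, 453 bp.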